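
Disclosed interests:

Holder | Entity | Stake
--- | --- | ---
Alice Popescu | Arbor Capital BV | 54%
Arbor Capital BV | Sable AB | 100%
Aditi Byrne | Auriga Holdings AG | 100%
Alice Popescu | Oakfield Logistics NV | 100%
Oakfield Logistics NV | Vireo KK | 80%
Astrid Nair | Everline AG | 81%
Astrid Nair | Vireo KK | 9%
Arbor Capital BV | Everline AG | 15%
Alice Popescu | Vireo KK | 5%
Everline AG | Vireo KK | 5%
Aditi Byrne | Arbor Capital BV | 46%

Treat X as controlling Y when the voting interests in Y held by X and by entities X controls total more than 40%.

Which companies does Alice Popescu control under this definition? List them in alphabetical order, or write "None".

Arbor Capital BV, Oakfield Logistics NV, Sable AB, Vireo KK

Alice holds 54% of Arbor, so Alice controls Arbor.
Alice holds 100% of Oakfield, so Alice controls Oakfield.
Arbor holds 100% of Sable, so Alice controls Sable.
Oakfield and Alice together hold 80% + 5% = 85% of Vireo, so Alice controls Vireo.
No other company's threshold is met.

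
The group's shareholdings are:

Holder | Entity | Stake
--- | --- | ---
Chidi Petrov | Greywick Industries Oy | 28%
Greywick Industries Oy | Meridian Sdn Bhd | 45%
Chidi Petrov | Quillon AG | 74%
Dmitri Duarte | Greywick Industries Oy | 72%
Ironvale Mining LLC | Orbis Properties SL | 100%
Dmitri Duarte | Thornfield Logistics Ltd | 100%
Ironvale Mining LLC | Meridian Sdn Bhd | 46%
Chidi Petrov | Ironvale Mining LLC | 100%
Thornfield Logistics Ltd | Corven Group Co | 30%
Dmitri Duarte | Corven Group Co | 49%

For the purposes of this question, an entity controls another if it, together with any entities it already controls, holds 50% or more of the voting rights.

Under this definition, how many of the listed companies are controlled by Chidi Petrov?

Chidi holds 100% of Ironvale, so Chidi controls Ironvale.
Chidi holds 74% of Quillon, so Chidi controls Quillon.
Ironvale holds 100% of Orbis, so Chidi controls Orbis.
No other company's threshold is met.
Chidi controls 3 companies.

3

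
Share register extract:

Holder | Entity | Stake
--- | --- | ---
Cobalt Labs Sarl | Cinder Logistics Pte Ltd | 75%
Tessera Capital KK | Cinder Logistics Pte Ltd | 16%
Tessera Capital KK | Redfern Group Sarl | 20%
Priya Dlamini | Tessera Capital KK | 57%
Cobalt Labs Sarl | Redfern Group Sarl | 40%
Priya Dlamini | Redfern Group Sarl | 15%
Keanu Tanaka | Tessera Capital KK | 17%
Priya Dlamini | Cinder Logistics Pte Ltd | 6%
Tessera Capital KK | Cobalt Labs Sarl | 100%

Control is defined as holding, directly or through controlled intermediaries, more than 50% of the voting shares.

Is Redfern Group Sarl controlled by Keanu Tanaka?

Keanu's largest direct stake is 17% in Tessera, which does not meet the threshold, so Keanu controls no company.
Neither Keanu nor any entity Keanu controls holds any voting interest in Redfern.
So Keanu does not control Redfern.

No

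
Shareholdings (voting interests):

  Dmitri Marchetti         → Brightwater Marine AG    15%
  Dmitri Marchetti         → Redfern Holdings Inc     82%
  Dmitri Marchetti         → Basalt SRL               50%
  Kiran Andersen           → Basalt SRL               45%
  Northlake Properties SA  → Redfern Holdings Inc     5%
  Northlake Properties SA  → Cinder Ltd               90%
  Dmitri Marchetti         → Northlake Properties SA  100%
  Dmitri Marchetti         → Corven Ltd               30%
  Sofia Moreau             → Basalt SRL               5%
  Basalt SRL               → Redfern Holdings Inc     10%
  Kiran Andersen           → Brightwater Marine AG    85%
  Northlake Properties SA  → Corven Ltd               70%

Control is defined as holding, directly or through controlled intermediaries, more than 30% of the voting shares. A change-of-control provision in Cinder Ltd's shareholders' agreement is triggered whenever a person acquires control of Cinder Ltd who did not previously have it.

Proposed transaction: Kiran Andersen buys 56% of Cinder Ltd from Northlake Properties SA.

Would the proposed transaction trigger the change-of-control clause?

Yes

The purchase adds only to Kiran's holdings (Northlake's stake shrinks), so Kiran is the only person who could newly come to control Cinder.
Kiran holds 45% of Basalt, so Kiran controls Basalt.
Kiran holds 85% of Brightwater, so Kiran controls Brightwater.
Neither Kiran nor any entity Kiran controls holds any voting interest in Cinder.
So before the transaction, Kiran does not control Cinder.
After the purchase, Kiran holds 56% of Cinder directly, and Northlake's stake falls to 34%.
Kiran holds 56% of Cinder, so Kiran controls Cinder.
Kiran did not control Cinder before and does after, so the clause is triggered.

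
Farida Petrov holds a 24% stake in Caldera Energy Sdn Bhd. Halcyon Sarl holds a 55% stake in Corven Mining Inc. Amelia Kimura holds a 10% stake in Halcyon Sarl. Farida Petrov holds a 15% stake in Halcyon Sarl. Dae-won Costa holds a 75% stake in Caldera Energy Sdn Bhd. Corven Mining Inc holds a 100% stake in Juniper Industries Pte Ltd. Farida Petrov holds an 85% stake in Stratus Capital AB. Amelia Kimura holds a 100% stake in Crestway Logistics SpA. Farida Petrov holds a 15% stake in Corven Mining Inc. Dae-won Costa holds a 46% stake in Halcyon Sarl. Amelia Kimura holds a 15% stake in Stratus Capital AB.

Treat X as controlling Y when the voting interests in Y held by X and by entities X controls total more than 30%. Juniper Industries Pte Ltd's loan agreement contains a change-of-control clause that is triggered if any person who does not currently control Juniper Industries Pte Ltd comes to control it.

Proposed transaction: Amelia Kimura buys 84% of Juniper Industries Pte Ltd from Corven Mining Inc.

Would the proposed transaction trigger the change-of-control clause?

Yes

The purchase adds only to Amelia's holdings (Corven's stake shrinks), so Amelia is the only person who could newly come to control Juniper.
Amelia holds 100% of Crestway, so Amelia controls Crestway.
Neither Amelia nor any entity Amelia controls holds any voting interest in Juniper.
So before the transaction, Amelia does not control Juniper.
After the purchase, Amelia holds 84% of Juniper directly, and Corven's stake falls to 16%.
Amelia holds 84% of Juniper, so Amelia controls Juniper.
Amelia did not control Juniper before and does after, so the clause is triggered.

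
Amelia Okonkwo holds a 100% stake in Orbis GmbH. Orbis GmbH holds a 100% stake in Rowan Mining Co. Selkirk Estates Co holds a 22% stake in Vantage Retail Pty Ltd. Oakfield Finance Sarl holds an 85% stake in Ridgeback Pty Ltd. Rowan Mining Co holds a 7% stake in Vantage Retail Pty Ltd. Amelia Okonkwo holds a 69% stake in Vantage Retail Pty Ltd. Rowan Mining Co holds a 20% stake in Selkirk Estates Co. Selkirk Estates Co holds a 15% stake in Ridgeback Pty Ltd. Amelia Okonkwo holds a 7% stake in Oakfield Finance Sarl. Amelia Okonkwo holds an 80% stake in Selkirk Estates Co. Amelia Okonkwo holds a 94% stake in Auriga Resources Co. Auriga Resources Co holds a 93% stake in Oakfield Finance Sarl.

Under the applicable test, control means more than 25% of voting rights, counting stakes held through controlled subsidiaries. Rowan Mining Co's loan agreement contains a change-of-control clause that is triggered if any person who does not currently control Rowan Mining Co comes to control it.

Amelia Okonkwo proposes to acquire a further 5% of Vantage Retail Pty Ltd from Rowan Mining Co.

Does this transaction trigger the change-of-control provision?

The purchase adds only to Amelia's holdings (Rowan's stake shrinks), so Amelia is the only person who could newly come to control Rowan.
Amelia holds 100% of Orbis, so Amelia controls Orbis.
Orbis holds 100% of Rowan, so Amelia controls Rowan.
So Amelia already controls Rowan before the transaction.
After the purchase, Amelia's direct stake in Vantage rises to 69% + 5% = 74%, and Rowan's stake falls to 2%.
Amelia controlled Rowan already, so this is not a new person acquiring control; every other person's position is unchanged or reduced.
No new person acquires control, so the clause is not triggered.

No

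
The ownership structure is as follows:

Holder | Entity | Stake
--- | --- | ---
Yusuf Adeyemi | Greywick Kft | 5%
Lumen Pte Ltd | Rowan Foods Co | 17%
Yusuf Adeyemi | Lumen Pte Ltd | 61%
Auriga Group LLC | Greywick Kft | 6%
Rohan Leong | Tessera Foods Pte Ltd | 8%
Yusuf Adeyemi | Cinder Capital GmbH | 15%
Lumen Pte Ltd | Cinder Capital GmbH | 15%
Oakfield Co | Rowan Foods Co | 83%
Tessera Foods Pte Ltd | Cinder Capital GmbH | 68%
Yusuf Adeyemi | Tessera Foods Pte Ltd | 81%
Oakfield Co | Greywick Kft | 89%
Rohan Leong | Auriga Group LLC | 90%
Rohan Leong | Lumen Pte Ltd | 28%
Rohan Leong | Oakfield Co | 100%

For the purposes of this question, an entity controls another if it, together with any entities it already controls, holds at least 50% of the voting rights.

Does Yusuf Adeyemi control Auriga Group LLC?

Yusuf holds 81% of Tessera, so Yusuf controls Tessera.
Yusuf holds 61% of Lumen, so Yusuf controls Lumen.
Tessera and Yusuf and Lumen together hold 68% + 15% + 15% = 98% of Cinder, so Yusuf controls Cinder.
Neither Yusuf nor any entity Yusuf controls holds any voting interest in Auriga.
So Yusuf does not control Auriga.

No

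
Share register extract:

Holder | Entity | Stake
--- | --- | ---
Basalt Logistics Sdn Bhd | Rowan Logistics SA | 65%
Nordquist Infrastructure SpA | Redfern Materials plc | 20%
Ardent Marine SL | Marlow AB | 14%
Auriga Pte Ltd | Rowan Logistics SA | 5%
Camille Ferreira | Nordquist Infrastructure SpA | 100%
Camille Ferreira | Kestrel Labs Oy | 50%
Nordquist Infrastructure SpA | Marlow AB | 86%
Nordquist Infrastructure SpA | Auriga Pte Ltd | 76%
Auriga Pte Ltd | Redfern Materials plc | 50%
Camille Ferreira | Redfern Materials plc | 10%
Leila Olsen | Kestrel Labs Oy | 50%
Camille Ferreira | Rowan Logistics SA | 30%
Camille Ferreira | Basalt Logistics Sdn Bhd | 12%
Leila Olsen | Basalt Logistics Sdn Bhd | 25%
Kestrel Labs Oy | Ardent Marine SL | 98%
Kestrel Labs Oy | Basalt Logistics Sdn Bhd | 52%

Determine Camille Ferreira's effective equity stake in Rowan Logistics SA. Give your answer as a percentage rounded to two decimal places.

Camille reaches Rowan along 4 paths.
Direct stake: 30% = 30%.
Via Basalt: 12% × 65% = 7.8%.
Via Kestrel → Basalt: 50% × 52% × 65% = 16.9%.
Via Nordquist → Auriga: 100% × 76% × 5% = 3.8%.
Total: 30% + 7.8% + 16.9% + 3.8% = 58.5%.
Rounded: 58.50%.

58.50%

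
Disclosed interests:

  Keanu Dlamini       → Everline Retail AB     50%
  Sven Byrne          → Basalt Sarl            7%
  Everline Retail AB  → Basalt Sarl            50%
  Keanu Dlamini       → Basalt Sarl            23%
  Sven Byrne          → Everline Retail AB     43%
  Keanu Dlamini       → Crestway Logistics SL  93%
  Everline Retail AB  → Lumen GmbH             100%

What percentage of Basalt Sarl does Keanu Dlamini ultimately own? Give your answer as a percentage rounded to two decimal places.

48.00%

Keanu reaches Basalt along 2 paths.
Via Everline: 50% × 50% = 25%.
Direct stake: 23% = 23%.
Total: 25% + 23% = 48%.
Rounded: 48.00%.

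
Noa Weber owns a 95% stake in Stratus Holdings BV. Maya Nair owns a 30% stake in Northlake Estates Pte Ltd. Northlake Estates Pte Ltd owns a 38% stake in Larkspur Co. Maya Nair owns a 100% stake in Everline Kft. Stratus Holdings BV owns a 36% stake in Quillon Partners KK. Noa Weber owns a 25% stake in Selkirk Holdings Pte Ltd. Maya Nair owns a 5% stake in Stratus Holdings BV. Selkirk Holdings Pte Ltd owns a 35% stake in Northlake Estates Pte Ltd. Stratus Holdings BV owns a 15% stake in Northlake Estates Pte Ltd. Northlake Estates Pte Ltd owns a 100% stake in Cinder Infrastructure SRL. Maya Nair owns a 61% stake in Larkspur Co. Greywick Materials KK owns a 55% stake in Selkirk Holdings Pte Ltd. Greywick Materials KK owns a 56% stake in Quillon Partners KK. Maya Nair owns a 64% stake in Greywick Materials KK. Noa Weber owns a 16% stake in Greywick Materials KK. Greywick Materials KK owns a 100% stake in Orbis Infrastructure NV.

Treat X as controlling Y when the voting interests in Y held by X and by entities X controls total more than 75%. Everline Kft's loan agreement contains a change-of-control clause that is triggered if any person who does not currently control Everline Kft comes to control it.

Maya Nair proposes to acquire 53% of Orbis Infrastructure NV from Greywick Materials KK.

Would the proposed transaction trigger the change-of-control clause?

The purchase adds only to Maya's holdings (Greywick's stake shrinks), so Maya is the only person who could newly come to control Everline.
Maya holds 100% of Everline, so Maya controls Everline.
So Maya already controls Everline before the transaction.
After the purchase, Maya holds 53% of Orbis directly, and Greywick's stake falls to 47%.
Maya controlled Everline already, so this is not a new person acquiring control; every other person's position is unchanged or reduced.
No new person acquires control, so the clause is not triggered.

No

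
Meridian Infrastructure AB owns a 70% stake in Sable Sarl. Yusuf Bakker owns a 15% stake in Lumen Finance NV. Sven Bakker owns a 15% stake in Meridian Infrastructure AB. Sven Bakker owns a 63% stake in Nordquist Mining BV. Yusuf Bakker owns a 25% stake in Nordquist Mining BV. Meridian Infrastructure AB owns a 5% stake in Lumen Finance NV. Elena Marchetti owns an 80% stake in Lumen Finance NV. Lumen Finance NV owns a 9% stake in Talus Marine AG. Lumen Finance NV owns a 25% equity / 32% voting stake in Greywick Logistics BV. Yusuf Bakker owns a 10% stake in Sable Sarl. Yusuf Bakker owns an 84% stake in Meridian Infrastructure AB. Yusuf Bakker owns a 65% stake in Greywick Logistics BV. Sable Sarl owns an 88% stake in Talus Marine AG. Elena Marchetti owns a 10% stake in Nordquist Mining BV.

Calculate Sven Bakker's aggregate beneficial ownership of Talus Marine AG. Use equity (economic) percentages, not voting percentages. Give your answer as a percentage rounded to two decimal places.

Sven reaches Talus along 2 paths.
Via Meridian → Lumen: 15% × 5% × 9% = 0.0675%.
Via Meridian → Sable: 15% × 70% × 88% = 9.24%.
Total: 0.0675% + 9.24% = 9.3075%.
Rounded: 9.31%.

9.31%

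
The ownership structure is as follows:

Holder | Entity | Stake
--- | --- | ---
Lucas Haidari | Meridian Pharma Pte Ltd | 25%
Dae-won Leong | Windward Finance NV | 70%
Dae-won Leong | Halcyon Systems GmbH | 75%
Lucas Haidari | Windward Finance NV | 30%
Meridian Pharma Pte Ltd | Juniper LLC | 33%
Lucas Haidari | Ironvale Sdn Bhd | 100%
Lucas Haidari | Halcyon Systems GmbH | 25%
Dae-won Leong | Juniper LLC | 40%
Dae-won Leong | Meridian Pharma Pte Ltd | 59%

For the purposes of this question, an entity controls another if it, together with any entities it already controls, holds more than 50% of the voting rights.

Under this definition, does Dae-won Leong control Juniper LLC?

Yes

Dae-won holds 59% of Meridian, so Dae-won controls Meridian.
Meridian and Dae-won together hold 33% + 40% = 73% of Juniper, so Dae-won controls Juniper.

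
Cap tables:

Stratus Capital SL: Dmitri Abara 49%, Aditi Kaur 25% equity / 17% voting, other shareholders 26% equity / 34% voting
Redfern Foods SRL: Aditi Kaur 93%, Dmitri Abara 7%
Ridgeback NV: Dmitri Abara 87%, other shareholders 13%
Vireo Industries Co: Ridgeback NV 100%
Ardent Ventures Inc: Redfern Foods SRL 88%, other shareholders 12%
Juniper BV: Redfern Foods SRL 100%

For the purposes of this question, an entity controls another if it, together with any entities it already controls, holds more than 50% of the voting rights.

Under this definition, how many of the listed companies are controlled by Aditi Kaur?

Aditi holds 93% of Redfern, so Aditi controls Redfern.
Redfern holds 88% of Ardent, so Aditi controls Ardent.
Redfern holds 100% of Juniper, so Aditi controls Juniper.
No other company's threshold is met.
Aditi controls 3 companies.

3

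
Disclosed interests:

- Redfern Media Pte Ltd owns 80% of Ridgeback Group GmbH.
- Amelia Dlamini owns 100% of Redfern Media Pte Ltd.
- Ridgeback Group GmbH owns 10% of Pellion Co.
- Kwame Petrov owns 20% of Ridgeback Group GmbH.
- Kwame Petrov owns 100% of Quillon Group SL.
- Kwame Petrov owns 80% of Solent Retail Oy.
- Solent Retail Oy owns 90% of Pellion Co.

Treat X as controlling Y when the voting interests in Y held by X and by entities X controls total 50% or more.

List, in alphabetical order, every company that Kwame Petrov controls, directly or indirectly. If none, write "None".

Pellion Co, Quillon Group SL, Solent Retail Oy

Kwame holds 80% of Solent, so Kwame controls Solent.
Solent holds 90% of Pellion, so Kwame controls Pellion.
Kwame holds 100% of Quillon, so Kwame controls Quillon.
No other company's threshold is met.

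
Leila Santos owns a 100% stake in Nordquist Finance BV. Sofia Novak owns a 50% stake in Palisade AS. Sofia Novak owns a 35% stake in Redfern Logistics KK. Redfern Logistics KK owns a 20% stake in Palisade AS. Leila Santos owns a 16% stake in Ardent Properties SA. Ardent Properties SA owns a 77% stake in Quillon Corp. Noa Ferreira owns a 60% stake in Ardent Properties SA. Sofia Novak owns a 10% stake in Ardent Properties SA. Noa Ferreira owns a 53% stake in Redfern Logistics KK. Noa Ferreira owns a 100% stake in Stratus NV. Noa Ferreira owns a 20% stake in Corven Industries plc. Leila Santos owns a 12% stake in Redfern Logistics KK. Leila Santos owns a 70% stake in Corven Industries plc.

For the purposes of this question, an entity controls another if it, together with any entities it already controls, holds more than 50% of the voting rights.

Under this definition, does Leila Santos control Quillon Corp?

No

Leila holds 70% of Corven, so Leila controls Corven.
Leila holds 100% of Nordquist, so Leila controls Nordquist.
Neither Leila nor any entity Leila controls holds any voting interest in Quillon.
So Leila does not control Quillon.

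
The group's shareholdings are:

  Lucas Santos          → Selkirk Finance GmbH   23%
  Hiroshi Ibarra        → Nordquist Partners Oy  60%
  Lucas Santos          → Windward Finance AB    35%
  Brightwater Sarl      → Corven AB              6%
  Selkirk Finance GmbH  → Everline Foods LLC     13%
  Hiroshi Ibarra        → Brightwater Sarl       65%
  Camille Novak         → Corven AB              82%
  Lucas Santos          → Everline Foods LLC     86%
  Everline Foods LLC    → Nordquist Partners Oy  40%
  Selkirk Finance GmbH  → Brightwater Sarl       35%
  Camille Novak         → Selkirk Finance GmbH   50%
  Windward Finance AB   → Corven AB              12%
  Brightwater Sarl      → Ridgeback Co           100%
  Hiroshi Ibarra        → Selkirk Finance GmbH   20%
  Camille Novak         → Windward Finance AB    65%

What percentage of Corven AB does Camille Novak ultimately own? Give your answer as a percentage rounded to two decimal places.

Camille reaches Corven along 3 paths.
Via Selkirk → Brightwater: 50% × 35% × 6% = 1.05%.
Direct stake: 82% = 82%.
Via Windward: 65% × 12% = 7.8%.
Total: 1.05% + 82% + 7.8% = 90.85%.

90.85%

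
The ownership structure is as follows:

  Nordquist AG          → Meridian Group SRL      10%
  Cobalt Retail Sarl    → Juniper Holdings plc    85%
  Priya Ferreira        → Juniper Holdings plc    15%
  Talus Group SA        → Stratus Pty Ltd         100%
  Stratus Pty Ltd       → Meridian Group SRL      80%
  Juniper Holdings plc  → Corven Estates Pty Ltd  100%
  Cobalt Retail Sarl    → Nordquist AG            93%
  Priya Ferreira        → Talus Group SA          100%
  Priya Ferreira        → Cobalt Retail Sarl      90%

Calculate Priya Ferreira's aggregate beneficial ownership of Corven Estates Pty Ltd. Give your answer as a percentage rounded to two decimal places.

Priya reaches Corven along 2 paths.
Via Cobalt → Juniper: 90% × 85% × 100% = 76.5%.
Via Juniper: 15% × 100% = 15%.
Total: 76.5% + 15% = 91.5%.
Rounded: 91.50%.

91.50%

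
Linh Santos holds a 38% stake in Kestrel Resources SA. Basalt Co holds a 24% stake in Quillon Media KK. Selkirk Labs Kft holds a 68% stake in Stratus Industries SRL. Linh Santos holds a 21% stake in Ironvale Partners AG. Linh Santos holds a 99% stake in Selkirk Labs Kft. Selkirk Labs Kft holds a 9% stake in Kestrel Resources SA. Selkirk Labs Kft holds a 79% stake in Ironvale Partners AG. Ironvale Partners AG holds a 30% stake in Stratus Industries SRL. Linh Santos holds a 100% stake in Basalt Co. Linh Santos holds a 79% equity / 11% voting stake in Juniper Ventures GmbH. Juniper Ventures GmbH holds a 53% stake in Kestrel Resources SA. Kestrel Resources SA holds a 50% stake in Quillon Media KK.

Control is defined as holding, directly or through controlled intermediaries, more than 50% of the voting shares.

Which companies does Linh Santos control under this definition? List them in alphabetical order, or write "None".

Basalt Co, Ironvale Partners AG, Selkirk Labs Kft, Stratus Industries SRL

Linh holds 99% of Selkirk, so Linh controls Selkirk.
Selkirk and Linh together hold 79% + 21% = 100% of Ironvale, so Linh controls Ironvale.
Linh holds 100% of Basalt, so Linh controls Basalt.
Selkirk and Ironvale together hold 68% + 30% = 98% of Stratus, so Linh controls Stratus.
No other company's threshold is met.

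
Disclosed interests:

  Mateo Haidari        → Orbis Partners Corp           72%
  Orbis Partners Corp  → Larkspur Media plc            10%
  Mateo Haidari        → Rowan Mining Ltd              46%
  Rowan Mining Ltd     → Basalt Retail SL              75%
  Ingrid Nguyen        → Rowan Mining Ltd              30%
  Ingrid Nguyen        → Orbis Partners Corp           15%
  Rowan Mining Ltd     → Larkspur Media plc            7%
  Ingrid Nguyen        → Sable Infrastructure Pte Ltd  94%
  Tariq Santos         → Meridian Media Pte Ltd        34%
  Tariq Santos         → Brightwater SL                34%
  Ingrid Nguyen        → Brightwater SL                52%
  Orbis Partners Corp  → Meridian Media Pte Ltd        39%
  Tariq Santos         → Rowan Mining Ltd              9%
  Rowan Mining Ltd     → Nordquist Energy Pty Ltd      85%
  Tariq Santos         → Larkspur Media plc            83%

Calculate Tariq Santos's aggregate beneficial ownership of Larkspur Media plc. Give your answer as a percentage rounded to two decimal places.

83.63%

Tariq reaches Larkspur along 2 paths.
Direct stake: 83% = 83%.
Via Rowan: 9% × 7% = 0.63%.
Total: 83% + 0.63% = 83.63%.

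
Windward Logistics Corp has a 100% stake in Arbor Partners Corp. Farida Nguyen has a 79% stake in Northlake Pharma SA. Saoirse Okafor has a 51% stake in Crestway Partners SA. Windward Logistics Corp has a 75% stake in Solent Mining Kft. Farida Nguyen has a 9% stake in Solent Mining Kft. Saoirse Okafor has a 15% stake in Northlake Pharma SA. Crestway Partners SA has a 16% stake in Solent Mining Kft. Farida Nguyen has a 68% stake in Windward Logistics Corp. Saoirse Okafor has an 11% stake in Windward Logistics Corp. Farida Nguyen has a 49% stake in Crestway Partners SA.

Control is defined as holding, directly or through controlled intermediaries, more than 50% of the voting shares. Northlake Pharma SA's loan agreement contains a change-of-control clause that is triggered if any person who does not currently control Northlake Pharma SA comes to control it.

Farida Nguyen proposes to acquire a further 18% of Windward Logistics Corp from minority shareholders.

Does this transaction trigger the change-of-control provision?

No

The purchase changes only Farida's holdings, so Farida is the only person who could newly come to control Northlake.
Farida holds 79% of Northlake, so Farida controls Northlake.
So Farida already controls Northlake before the transaction.
After the purchase, Farida's direct stake in Windward rises to 68% + 18% = 86%.
Farida controlled Northlake already, so this is not a new person acquiring control; every other person's position is unchanged or reduced.
No new person acquires control, so the clause is not triggered.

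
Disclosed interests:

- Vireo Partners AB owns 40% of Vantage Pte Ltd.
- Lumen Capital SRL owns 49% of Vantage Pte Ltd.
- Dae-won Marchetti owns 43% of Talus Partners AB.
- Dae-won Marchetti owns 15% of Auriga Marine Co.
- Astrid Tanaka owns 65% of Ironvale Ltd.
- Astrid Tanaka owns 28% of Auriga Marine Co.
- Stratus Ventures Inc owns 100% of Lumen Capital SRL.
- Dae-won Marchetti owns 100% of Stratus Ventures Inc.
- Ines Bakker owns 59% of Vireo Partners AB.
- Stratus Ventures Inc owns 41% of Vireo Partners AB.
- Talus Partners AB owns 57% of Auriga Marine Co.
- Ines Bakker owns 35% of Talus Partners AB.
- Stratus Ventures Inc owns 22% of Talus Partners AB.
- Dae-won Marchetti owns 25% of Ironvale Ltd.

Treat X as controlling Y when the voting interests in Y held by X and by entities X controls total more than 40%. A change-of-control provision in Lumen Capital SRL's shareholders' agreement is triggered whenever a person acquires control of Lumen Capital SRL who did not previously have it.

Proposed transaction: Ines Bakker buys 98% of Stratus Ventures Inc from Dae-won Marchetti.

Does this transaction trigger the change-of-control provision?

The purchase adds only to Ines's holdings (Dae-won's stake shrinks), so Ines is the only person who could newly come to control Lumen.
Ines holds 59% of Vireo, so Ines controls Vireo.
Neither Ines nor any entity Ines controls holds any voting interest in Lumen.
So before the transaction, Ines does not control Lumen.
After the purchase, Ines holds 98% of Stratus directly, and Dae-won's stake falls to 2%.
Ines holds 98% of Stratus, so Ines controls Stratus.
Stratus holds 100% of Lumen, so Ines controls Lumen.
Ines did not control Lumen before and does after, so the clause is triggered.

Yes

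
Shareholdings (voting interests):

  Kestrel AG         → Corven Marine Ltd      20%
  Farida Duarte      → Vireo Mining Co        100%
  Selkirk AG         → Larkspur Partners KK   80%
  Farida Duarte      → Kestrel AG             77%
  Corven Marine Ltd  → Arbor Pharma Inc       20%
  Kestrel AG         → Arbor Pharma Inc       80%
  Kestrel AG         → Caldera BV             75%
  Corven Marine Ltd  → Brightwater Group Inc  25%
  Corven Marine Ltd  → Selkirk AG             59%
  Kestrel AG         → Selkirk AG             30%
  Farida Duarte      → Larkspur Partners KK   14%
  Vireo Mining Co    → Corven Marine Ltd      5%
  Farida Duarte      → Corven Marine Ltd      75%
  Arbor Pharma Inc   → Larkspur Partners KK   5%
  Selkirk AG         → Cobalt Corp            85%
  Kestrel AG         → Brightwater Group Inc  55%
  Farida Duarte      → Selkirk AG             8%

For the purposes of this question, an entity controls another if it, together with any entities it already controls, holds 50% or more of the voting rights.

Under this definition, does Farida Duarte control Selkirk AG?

Yes

Farida holds 77% of Kestrel, so Farida controls Kestrel.
Farida holds 100% of Vireo, so Farida controls Vireo.
Vireo and Kestrel and Farida together hold 5% + 20% + 75% = 100% of Corven, so Farida controls Corven.
Kestrel and Farida and Corven together hold 30% + 8% + 59% = 97% of Selkirk, so Farida controls Selkirk.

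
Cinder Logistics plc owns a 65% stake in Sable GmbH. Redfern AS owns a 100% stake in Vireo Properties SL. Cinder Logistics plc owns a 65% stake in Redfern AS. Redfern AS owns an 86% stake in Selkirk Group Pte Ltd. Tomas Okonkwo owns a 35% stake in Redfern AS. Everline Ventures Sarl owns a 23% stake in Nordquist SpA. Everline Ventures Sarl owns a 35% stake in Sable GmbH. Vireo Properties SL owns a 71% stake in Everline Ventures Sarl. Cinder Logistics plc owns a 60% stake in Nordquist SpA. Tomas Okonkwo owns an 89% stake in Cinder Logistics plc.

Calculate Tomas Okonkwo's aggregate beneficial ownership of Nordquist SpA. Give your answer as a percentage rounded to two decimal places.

Tomas reaches Nordquist along 3 paths.
Via Redfern → Vireo → Everline: 35% × 100% × 71% × 23% = 5.7155%.
Via Cinder → Redfern → Vireo → Everline: 89% × 65% × 100% × 71% × 23% = 9.446905%.
Via Cinder: 89% × 60% = 53.4%.
Total: 5.7155% + 9.446905% + 53.4% = 68.562405%.
Rounded: 68.56%.

68.56%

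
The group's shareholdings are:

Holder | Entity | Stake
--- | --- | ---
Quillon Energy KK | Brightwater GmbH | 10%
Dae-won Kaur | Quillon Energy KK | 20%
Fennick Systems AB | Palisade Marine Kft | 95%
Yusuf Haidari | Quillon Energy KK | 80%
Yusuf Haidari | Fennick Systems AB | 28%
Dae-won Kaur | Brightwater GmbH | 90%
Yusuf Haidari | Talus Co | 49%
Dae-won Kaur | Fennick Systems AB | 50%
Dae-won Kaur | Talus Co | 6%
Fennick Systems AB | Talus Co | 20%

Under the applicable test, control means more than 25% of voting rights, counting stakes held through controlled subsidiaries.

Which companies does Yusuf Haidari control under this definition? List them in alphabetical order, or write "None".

Yusuf holds 80% of Quillon, so Yusuf controls Quillon.
Yusuf holds 28% of Fennick, so Yusuf controls Fennick.
Fennick and Yusuf together hold 20% + 49% = 69% of Talus, so Yusuf controls Talus.
Fennick holds 95% of Palisade, so Yusuf controls Palisade.
No other company's threshold is met.

Fennick Systems AB, Palisade Marine Kft, Quillon Energy KK, Talus Co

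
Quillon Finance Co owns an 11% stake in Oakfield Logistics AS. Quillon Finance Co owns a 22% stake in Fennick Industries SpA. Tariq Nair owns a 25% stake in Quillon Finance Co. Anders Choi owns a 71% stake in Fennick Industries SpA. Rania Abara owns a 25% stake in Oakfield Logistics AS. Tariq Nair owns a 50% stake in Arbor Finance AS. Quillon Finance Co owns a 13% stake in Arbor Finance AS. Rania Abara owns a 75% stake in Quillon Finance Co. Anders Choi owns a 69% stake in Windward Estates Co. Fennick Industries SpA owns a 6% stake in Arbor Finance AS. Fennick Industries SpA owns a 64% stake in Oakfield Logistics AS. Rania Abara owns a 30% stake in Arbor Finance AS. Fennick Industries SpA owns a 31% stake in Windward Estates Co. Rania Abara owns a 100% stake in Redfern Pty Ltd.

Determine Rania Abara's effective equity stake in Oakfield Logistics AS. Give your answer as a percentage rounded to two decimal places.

43.81%

Rania reaches Oakfield along 3 paths.
Via Quillon → Fennick: 75% × 22% × 64% = 10.56%.
Via Quillon: 75% × 11% = 8.25%.
Direct stake: 25% = 25%.
Total: 10.56% + 8.25% + 25% = 43.81%.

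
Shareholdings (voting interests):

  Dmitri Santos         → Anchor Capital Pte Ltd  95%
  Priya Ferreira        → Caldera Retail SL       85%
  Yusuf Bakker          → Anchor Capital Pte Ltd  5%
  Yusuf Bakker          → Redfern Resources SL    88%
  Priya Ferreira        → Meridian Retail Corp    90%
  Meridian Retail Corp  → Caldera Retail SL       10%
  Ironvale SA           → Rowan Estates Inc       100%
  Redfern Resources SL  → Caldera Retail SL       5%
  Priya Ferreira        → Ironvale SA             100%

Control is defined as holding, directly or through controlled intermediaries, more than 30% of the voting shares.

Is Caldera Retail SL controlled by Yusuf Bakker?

No

Yusuf holds 88% of Redfern, so Yusuf controls Redfern.
In Caldera, Yusuf's side holds only 5%, not > 30%.
So Yusuf does not control Caldera.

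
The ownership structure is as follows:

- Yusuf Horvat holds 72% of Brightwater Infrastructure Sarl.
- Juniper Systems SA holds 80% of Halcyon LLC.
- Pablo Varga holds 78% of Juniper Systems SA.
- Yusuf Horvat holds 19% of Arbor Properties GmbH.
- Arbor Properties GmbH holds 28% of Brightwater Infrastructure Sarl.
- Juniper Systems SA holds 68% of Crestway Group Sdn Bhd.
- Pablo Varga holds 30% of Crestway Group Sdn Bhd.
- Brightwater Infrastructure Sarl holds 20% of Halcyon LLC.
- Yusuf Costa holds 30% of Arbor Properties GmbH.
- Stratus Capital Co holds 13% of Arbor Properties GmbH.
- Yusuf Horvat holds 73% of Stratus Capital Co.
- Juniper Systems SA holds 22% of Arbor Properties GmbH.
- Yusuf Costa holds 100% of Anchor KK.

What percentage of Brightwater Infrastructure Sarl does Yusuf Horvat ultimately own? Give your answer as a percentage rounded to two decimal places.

79.98%

Yusuf Horvat reaches Brightwater along 3 paths.
Direct stake: 72% = 72%.
Via Arbor: 19% × 28% = 5.32%.
Via Stratus → Arbor: 73% × 13% × 28% = 2.6572%.
Total: 72% + 5.32% + 2.6572% = 79.9772%.
Rounded: 79.98%.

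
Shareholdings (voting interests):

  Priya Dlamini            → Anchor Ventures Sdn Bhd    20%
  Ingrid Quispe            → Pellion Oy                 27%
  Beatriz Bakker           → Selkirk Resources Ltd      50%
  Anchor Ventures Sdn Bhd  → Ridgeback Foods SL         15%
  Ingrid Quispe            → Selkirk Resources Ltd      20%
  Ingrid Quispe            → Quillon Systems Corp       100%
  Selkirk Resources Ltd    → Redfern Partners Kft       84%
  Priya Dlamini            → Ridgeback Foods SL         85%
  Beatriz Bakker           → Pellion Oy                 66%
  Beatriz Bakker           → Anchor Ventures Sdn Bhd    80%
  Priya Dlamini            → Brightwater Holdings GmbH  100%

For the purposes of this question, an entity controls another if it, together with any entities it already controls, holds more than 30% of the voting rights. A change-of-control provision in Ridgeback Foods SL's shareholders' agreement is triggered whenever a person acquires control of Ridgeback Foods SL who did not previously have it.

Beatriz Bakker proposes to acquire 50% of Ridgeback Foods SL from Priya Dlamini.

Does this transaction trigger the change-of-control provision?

Yes

The purchase adds only to Beatriz's holdings (Priya's stake shrinks), so Beatriz is the only person who could newly come to control Ridgeback.
Beatriz holds 80% of Anchor, so Beatriz controls Anchor.
Beatriz holds 50% of Selkirk, so Beatriz controls Selkirk.
Beatriz holds 66% of Pellion, so Beatriz controls Pellion.
Selkirk holds 84% of Redfern, so Beatriz controls Redfern.
In Ridgeback, Beatriz's side holds only 15%, not > 30%.
So before the transaction, Beatriz does not control Ridgeback.
After the purchase, Beatriz holds 50% of Ridgeback directly, and Priya's stake falls to 35%.
Anchor and Beatriz together hold 15% + 50% = 65% of Ridgeback, so Beatriz controls Ridgeback.
Beatriz did not control Ridgeback before and does after, so the clause is triggered.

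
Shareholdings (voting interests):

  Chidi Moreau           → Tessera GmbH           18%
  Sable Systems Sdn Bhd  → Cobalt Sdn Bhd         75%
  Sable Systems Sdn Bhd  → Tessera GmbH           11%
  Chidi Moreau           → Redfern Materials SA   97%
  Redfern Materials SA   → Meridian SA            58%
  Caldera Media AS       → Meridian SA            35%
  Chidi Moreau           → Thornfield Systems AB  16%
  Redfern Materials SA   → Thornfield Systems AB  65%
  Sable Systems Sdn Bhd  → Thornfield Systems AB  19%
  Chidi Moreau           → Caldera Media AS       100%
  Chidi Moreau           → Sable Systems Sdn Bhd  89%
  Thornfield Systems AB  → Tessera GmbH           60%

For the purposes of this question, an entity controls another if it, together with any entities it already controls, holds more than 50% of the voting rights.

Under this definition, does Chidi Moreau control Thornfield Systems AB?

Chidi holds 97% of Redfern, so Chidi controls Redfern.
Chidi holds 89% of Sable, so Chidi controls Sable.
Chidi and Sable and Redfern together hold 16% + 19% + 65% = 100% of Thornfield, so Chidi controls Thornfield.

Yes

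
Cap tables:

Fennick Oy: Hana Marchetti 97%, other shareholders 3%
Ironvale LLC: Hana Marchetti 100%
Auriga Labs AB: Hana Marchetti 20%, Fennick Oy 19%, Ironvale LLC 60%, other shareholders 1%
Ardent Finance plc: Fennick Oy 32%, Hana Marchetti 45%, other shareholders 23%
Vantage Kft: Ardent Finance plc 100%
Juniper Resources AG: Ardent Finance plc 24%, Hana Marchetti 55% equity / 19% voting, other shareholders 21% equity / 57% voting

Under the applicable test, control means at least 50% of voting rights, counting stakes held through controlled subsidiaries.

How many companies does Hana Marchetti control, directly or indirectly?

5

Hana holds 97% of Fennick, so Hana controls Fennick.
Hana holds 100% of Ironvale, so Hana controls Ironvale.
Hana and Fennick and Ironvale together hold 20% + 19% + 60% = 99% of Auriga, so Hana controls Auriga.
Fennick and Hana together hold 32% + 45% = 77% of Ardent, so Hana controls Ardent.
Ardent holds 100% of Vantage, so Hana controls Vantage.
No other company's threshold is met.
Hana controls 5 companies.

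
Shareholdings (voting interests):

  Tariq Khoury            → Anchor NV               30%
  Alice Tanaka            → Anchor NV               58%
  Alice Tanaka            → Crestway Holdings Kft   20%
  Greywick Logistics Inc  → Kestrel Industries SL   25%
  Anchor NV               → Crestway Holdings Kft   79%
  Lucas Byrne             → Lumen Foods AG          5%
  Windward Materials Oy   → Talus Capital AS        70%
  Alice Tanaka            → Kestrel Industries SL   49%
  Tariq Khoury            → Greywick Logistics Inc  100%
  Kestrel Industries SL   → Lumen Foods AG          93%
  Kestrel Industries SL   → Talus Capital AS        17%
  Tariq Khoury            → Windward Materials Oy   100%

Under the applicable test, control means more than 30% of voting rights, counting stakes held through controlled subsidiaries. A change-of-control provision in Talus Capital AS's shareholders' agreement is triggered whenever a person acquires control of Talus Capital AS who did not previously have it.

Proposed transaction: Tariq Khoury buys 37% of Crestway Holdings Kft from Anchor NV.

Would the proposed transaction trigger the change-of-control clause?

The purchase adds only to Tariq's holdings (Anchor's stake shrinks), so Tariq is the only person who could newly come to control Talus.
Tariq holds 100% of Windward, so Tariq controls Windward.
Windward holds 70% of Talus, so Tariq controls Talus.
So Tariq already controls Talus before the transaction.
After the purchase, Tariq holds 37% of Crestway directly, and Anchor's stake falls to 42%.
Tariq controlled Talus already, so this is not a new person acquiring control; every other person's position is unchanged or reduced.
No new person acquires control, so the clause is not triggered.

No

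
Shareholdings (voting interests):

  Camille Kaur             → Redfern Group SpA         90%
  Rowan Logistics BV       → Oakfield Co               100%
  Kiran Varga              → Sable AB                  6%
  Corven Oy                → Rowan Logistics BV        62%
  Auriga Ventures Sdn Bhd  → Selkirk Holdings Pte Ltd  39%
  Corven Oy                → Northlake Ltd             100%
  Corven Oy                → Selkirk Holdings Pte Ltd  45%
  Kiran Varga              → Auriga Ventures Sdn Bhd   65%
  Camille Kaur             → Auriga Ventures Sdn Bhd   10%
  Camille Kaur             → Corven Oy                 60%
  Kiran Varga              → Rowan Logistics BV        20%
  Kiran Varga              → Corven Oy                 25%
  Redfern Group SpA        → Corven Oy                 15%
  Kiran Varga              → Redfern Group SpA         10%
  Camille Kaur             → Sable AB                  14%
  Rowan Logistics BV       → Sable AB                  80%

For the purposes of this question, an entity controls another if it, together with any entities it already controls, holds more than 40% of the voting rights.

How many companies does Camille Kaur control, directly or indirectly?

Camille holds 90% of Redfern, so Camille controls Redfern.
Camille and Redfern together hold 60% + 15% = 75% of Corven, so Camille controls Corven.
Corven holds 62% of Rowan, so Camille controls Rowan.
Corven holds 100% of Northlake, so Camille controls Northlake.
Rowan holds 100% of Oakfield, so Camille controls Oakfield.
Camille and Rowan together hold 14% + 80% = 94% of Sable, so Camille controls Sable.
Corven holds 45% of Selkirk, so Camille controls Selkirk.
No other company's threshold is met.
Camille controls 7 companies.

7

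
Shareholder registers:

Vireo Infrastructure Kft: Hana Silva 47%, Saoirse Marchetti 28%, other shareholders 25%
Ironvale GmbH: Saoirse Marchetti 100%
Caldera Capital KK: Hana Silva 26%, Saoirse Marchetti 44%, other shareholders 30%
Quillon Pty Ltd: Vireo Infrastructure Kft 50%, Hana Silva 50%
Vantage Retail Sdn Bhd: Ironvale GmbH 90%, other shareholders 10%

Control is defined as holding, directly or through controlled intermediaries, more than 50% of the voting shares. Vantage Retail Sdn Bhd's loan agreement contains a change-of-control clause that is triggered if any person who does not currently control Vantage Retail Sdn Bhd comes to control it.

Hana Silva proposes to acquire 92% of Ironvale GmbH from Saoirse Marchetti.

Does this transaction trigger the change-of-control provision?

Yes

The purchase adds only to Hana's holdings (Saoirse's stake shrinks), so Hana is the only person who could newly come to control Vantage.
Hana's largest direct stake is 50% in Quillon, which does not meet the threshold, so Hana controls no company.
Neither Hana nor any entity Hana controls holds any voting interest in Vantage.
So before the transaction, Hana does not control Vantage.
After the purchase, Hana holds 92% of Ironvale directly, and Saoirse's stake falls to 8%.
Hana holds 92% of Ironvale, so Hana controls Ironvale.
Ironvale holds 90% of Vantage, so Hana controls Vantage.
Hana did not control Vantage before and does after, so the clause is triggered.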